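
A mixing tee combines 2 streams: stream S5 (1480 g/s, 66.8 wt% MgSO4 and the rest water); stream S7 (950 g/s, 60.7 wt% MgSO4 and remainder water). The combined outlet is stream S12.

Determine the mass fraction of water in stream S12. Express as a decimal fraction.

0.356

Total flow out = 1480 + 950 = 2430 g/s.
water in = 1480×0.332 + 950×0.393 = 864.71 g/s.
water mass fraction in S12 = 864.71/2430 = 0.356.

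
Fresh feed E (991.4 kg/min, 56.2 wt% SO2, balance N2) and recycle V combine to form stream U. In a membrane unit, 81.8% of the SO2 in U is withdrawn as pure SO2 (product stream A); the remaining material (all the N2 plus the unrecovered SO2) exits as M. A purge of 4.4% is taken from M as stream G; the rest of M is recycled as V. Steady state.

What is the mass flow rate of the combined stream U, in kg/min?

10540 kg/min

N2 enters only via E and leaves only via the purge: 991.4×0.438 = 0.044×(N2 in M), and the membrane unit passes all N2, so N2 in U = N2 in M = 9868.9 kg/min.
SO2 in U: m_A = 991.4×0.562 + (1−0.044)·(1−0.818)·m_A, so m_A = 557.17/0.8260 = 674.53 kg/min.
U = 674.53 + 9868.9 = 10543 kg/min.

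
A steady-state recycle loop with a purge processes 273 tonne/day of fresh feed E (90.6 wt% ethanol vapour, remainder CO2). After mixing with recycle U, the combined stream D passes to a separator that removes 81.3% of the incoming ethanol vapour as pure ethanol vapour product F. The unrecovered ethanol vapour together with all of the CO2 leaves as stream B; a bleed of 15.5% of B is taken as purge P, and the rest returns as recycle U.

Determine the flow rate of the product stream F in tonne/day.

238.8 tonne/day

ethanol vapour in D: m_A = 273×0.906 + (1−0.155)·(1−0.813)·m_A, so m_A = 247.34/0.8420 = 293.76 tonne/day.
Product F = 0.813×293.76 = 238.82 tonne/day.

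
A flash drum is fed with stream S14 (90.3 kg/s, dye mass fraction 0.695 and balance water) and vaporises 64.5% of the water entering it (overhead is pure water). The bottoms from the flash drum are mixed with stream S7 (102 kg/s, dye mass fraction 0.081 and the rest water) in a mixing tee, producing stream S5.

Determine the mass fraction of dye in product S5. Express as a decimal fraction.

Vapour removed = 0.645×0.305×90.3 = 17.764 kg/s; concentrate = 72.536 kg/s.
dye reaching the mixer = 62.758 (from concentrate) + 102×0.081 = 71.02 kg/s.
Product flow = 72.536 + 102 = 174.54 kg/s; dye fraction = 0.407.

0.407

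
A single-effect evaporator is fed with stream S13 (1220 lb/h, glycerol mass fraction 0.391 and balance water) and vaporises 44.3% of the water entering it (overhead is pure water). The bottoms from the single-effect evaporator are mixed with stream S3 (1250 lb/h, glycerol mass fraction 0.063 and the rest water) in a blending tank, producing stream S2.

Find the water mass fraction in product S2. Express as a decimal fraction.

Vapour removed = 0.443×0.609×1220 = 329.14 lb/h; concentrate = 890.86 lb/h.
water reaching the mixer = 413.84 (from concentrate) + 1250×0.937 = 1585.1 lb/h.
Product flow = 890.86 + 1250 = 2140.9 lb/h; water fraction = 0.740.

0.740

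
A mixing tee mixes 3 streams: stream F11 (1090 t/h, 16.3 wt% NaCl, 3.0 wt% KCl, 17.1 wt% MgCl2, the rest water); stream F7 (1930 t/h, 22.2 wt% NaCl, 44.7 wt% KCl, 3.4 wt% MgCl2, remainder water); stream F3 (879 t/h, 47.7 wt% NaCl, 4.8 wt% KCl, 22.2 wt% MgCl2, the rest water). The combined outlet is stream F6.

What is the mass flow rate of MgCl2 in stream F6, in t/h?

MgCl2 out = MgCl2 in = 1090×0.171 + 1930×0.034 + 879×0.222 = 447.15 t/h.

447.1 t/h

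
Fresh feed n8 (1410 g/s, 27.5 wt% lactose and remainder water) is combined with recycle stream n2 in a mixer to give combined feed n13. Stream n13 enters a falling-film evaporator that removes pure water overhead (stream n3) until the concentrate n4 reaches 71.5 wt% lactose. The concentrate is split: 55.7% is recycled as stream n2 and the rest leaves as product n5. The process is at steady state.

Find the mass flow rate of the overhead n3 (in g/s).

Overall lactose balance (none leaves overhead): lactose in fresh feed = lactose in product, i.e. 1410×0.275 = (1−0.557)·n4·0.715.
n4 = 387.75/(0.715×0.443) = 1224.2 g/s.
Recycle n2 = 0.557×1224.2 = 681.86 g/s.
Combined feed n13 = 1410 + 681.86 = 2091.9 g/s.
Overhead n3 = n13 − n4 = 2091.9 − 1224.2 = 867.69 g/s.

867.7 g/s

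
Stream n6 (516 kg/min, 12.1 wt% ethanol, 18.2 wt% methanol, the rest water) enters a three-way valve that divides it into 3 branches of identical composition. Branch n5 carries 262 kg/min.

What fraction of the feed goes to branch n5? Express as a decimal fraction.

0.508

Fraction to n5 = 262/516 = 0.5078.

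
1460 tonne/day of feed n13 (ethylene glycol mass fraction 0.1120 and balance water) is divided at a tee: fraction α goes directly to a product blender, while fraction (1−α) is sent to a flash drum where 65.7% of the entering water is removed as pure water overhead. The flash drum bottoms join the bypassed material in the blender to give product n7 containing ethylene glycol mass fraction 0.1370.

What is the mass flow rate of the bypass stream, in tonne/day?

All 1460×0.112 = 163.52 tonne/day of ethylene glycol reaches n7, so n7 = 163.52/0.137 = 1193.6 tonne/day and vapour = 266.42 tonne/day.
The evaporator receives (1−α)·1460 of feed at 0.888 water and removes 0.657 of that water:
0.657×0.888×(1−α)×1460 = 266.42
(1−α) = 266.42/851.79 = 0.3128;  α = 0.6872.
Bypass flow = 0.6872×1460 = 1003.3 tonne/day.

1003 tonne/day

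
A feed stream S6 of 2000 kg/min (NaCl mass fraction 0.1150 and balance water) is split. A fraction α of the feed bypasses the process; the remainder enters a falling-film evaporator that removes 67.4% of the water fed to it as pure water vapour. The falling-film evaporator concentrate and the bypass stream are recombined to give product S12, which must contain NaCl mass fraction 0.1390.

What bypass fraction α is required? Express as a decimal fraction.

0.711

All 2000×0.115 = 230 kg/min of NaCl reaches S12, so S12 = 230/0.139 = 1654.7 kg/min and vapour = 345.32 kg/min.
The evaporator receives (1−α)·2000 of feed at 0.885 water and removes 0.674 of that water:
0.674×0.885×(1−α)×2000 = 345.32
(1−α) = 345.32/1193 = 0.2895;  α = 0.7105.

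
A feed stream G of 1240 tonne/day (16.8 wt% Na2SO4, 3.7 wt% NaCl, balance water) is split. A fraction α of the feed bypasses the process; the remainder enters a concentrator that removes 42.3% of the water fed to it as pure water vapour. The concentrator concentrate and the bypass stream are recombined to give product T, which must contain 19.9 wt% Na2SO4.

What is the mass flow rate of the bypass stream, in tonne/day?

All 1240×0.168 = 208.32 tonne/day of Na2SO4 reaches T, so T = 208.32/0.199 = 1046.8 tonne/day and vapour = 193.17 tonne/day.
The evaporator receives (1−α)·1240 of feed at 0.795 water and removes 0.423 of that water:
0.423×0.795×(1−α)×1240 = 193.17
(1−α) = 193.17/416.99 = 0.4632;  α = 0.5368.
Bypass flow = 0.5368×1240 = 665.59 tonne/day.

665.6 tonne/day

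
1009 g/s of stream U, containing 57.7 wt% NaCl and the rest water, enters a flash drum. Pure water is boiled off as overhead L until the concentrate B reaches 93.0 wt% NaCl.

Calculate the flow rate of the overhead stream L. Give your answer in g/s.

383 g/s

NaCl is conserved: 1009×0.577 = 582.19 g/s all reports to the concentrate.
Concentrate = 582.19/(target fraction) = 626.01 g/s.
Overhead = 1009 − 626.01 = 382.99 g/s.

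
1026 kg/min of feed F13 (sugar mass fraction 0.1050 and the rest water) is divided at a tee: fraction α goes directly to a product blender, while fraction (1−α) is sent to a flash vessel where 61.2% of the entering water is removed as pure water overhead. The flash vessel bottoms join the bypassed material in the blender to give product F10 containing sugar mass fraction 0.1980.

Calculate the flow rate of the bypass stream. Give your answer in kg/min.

All 1026×0.105 = 107.73 kg/min of sugar reaches F10, so F10 = 107.73/0.198 = 544.09 kg/min and vapour = 481.91 kg/min.
The evaporator receives (1−α)·1026 of feed at 0.895 water and removes 0.612 of that water:
0.612×0.895×(1−α)×1026 = 481.91
(1−α) = 481.91/561.98 = 0.8575;  α = 0.1425.
Bypass flow = 0.1425×1026 = 146.19 kg/min.

146.2 kg/min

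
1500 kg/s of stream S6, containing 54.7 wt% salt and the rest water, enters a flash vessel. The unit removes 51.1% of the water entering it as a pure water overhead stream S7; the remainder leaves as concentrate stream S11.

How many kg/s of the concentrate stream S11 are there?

water entering = 1500×0.453 = 679.5 kg/s; overhead removed = 0.511×679.5 = 347.22 kg/s.
Concentrate = 1500 − 347.22 = 1152.8 kg/s.

1153 kg/s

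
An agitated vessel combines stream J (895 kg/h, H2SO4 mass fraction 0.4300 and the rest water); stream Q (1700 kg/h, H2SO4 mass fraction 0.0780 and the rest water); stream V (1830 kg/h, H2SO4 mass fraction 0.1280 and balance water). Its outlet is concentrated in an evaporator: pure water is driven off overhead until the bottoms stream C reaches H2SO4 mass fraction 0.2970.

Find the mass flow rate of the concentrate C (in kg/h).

2531 kg/h

H2SO4 entering = 895×0.430 + 1700×0.078 + 1830×0.128 = 751.69 kg/h.
All H2SO4 reports to C, so C = 751.69/0.297 = 2530.9 kg/h.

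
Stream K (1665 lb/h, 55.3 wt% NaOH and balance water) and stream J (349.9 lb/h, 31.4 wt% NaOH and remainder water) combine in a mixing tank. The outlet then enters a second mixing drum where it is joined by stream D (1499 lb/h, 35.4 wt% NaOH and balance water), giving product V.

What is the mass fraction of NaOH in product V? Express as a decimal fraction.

Overall, product flow = 3513.9 lb/h.
NaOH in = 1665×0.553 + 349.9×0.314 + 1499×0.354 = 1561.3 lb/h.
NaOH fraction in V = 0.4443.

0.4443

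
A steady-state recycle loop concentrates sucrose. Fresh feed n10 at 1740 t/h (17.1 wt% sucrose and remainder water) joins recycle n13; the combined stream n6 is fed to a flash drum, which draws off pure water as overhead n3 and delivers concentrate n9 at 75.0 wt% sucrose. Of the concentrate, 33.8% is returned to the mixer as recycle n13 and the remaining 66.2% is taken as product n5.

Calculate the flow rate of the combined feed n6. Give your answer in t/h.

Overall sucrose balance (none leaves overhead): sucrose in fresh feed = sucrose in product, i.e. 1740×0.171 = (1−0.338)·n9·0.750.
n9 = 297.54/(0.750×0.662) = 599.27 t/h.
Recycle n13 = 0.338×599.27 = 202.55 t/h.
Combined feed n6 = 1740 + 202.55 = 1942.6 t/h.

1943 t/h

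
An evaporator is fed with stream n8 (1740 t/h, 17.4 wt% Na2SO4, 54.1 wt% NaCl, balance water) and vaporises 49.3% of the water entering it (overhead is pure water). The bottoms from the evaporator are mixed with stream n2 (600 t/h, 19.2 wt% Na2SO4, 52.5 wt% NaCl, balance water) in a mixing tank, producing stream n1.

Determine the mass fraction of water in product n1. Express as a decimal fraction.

0.2010

Vapour removed = 0.493×0.285×1740 = 244.48 t/h; concentrate = 1495.5 t/h.
water reaching the mixer = 251.42 (from concentrate) + 600×0.283 = 421.22 t/h.
Product flow = 1495.5 + 600 = 2095.5 t/h; water fraction = 0.2010.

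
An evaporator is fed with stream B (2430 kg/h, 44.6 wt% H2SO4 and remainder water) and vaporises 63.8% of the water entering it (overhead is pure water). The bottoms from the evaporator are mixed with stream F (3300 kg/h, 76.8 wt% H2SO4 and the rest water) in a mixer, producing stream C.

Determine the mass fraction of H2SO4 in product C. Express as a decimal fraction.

0.7428

Vapour removed = 0.638×0.554×2430 = 858.89 kg/h; concentrate = 1571.1 kg/h.
H2SO4 reaching the mixer = 1083.8 (from concentrate) + 3300×0.768 = 3618.2 kg/h.
Product flow = 1571.1 + 3300 = 4871.1 kg/h; H2SO4 fraction = 0.7428.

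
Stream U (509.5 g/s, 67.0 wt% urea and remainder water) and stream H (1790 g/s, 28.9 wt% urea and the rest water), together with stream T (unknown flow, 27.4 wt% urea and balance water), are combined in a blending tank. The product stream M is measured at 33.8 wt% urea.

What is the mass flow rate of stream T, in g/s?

1273 g/s

Let T be the unknown flow. Total out = 2299.5 + T.
urea balance: 858.67 + 0.274·T = 0.338·(2299.5 + T)
(0.274 − 0.338)·T = 0.338×2299.5 − 858.67 = -81.444
T = -81.444 / -0.064 = 1272.6 g/s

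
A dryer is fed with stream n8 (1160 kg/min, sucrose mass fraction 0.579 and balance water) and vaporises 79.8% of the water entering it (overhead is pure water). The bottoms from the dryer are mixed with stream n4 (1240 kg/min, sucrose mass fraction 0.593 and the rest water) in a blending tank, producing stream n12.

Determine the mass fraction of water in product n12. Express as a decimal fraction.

0.300

Vapour removed = 0.798×0.421×1160 = 389.71 kg/min; concentrate = 770.29 kg/min.
water reaching the mixer = 98.649 (from concentrate) + 1240×0.407 = 603.33 kg/min.
Product flow = 770.29 + 1240 = 2010.3 kg/min; water fraction = 0.300.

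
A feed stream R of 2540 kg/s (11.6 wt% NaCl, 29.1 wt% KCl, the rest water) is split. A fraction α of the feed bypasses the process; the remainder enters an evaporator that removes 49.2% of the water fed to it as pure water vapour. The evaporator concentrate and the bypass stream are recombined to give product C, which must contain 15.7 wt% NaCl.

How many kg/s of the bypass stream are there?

All 2540×0.116 = 294.64 kg/s of NaCl reaches C, so C = 294.64/0.157 = 1876.7 kg/s and vapour = 663.31 kg/s.
The evaporator receives (1−α)·2540 of feed at 0.593 water and removes 0.492 of that water:
0.492×0.593×(1−α)×2540 = 663.31
(1−α) = 663.31/741.06 = 0.8951;  α = 0.1049.
Bypass flow = 0.1049×2540 = 266.48 kg/s.

266.5 kg/s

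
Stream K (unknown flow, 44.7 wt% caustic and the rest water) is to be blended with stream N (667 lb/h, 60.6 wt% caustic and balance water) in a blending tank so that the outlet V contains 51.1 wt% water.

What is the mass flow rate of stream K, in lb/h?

Let K be the unknown flow. Total out = 667 + K.
water balance: 262.8 + 0.553·K = 0.511·(667 + K)
(0.553 − 0.511)·K = 0.511×667 − 262.8 = 78.039
K = 78.039 / 0.042 = 1858.1 lb/h

1858 lb/h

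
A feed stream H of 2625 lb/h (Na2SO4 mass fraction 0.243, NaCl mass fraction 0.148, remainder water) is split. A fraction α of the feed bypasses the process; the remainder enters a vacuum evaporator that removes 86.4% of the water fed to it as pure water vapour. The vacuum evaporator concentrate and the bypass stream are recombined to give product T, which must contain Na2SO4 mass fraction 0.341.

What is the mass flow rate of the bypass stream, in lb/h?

All 2625×0.243 = 637.88 lb/h of Na2SO4 reaches T, so T = 637.88/0.341 = 1870.6 lb/h and vapour = 754.4 lb/h.
The evaporator receives (1−α)·2625 of feed at 0.609 water and removes 0.864 of that water:
0.864×0.609×(1−α)×2625 = 754.4
(1−α) = 754.4/1381.2 = 0.5462;  α = 0.4538.
Bypass flow = 0.4538×2625 = 1191.3 lb/h.

1191 lb/h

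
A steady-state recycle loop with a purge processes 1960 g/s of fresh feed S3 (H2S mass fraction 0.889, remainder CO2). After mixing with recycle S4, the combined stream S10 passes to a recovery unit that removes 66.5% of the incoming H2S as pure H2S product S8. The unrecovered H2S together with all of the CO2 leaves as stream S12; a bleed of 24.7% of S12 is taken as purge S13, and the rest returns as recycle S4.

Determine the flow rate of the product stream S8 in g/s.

1550 g/s

H2S in S10: m_A = 1960×0.889 + (1−0.247)·(1−0.665)·m_A, so m_A = 1742.4/0.7477 = 2330.3 g/s.
Product S8 = 0.665×2330.3 = 1549.6 g/s.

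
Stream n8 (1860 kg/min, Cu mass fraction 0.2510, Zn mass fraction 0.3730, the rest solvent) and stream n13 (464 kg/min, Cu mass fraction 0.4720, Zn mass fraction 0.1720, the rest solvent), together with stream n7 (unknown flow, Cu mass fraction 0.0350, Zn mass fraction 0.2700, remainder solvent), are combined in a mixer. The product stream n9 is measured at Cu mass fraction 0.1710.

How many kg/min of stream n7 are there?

Let n7 be the unknown flow. Total out = 2324 + n7.
Cu balance: 685.87 + 0.035·n7 = 0.171·(2324 + n7)
(0.035 − 0.171)·n7 = 0.171×2324 − 685.87 = -288.46
n7 = -288.46 / -0.136 = 2121.1 kg/min

2121 kg/min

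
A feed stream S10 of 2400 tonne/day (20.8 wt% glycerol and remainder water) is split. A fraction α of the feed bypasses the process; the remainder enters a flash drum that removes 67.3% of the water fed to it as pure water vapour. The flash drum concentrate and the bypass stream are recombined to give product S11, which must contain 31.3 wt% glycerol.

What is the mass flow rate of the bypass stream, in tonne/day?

All 2400×0.208 = 499.2 tonne/day of glycerol reaches S11, so S11 = 499.2/0.313 = 1594.9 tonne/day and vapour = 805.11 tonne/day.
The evaporator receives (1−α)·2400 of feed at 0.792 water and removes 0.673 of that water:
0.673×0.792×(1−α)×2400 = 805.11
(1−α) = 805.11/1279.2 = 0.6294;  α = 0.3706.
Bypass flow = 0.3706×2400 = 889.52 tonne/day.

889.5 tonne/day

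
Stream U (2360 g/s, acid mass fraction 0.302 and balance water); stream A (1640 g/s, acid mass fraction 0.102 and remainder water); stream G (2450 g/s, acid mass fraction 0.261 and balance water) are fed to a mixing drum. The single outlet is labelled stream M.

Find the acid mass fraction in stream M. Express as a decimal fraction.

Total flow out = 2360 + 1640 + 2450 = 6450 g/s.
acid in = 2360×0.302 + 1640×0.102 + 2450×0.261 = 1519.5 g/s.
acid mass fraction in M = 1519.5/6450 = 0.236.

0.236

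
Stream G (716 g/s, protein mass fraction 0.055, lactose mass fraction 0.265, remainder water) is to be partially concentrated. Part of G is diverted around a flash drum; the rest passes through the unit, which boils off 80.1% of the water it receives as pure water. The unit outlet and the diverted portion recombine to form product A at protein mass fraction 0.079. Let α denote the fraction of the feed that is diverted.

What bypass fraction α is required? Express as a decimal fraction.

All 716×0.055 = 39.38 g/s of protein reaches A, so A = 39.38/0.079 = 498.48 g/s and vapour = 217.52 g/s.
The evaporator receives (1−α)·716 of feed at 0.680 water and removes 0.801 of that water:
0.801×0.680×(1−α)×716 = 217.52
(1−α) = 217.52/389.99 = 0.5578;  α = 0.4422.

0.442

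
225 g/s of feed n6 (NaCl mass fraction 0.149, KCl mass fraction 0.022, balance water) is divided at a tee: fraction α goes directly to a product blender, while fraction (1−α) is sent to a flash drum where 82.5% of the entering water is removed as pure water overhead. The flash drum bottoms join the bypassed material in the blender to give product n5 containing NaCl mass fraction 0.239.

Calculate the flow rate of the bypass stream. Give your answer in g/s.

101.1 g/s

All 225×0.149 = 33.525 g/s of NaCl reaches n5, so n5 = 33.525/0.239 = 140.27 g/s and vapour = 84.728 g/s.
The evaporator receives (1−α)·225 of feed at 0.829 water and removes 0.825 of that water:
0.825×0.829×(1−α)×225 = 84.728
(1−α) = 84.728/153.88 = 0.5506;  α = 0.4494.
Bypass flow = 0.4494×225 = 101.12 g/s.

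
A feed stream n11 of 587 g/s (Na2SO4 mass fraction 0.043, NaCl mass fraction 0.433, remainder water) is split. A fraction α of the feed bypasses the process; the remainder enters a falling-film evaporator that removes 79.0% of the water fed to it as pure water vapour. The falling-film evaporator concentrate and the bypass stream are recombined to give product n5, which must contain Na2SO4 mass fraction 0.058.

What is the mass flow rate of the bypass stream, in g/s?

All 587×0.043 = 25.241 g/s of Na2SO4 reaches n5, so n5 = 25.241/0.058 = 435.19 g/s and vapour = 151.81 g/s.
The evaporator receives (1−α)·587 of feed at 0.524 water and removes 0.790 of that water:
0.790×0.524×(1−α)×587 = 151.81
(1−α) = 151.81/242.99 = 0.6247;  α = 0.3753.
Bypass flow = 0.3753×587 = 220.27 g/s.

220.3 g/s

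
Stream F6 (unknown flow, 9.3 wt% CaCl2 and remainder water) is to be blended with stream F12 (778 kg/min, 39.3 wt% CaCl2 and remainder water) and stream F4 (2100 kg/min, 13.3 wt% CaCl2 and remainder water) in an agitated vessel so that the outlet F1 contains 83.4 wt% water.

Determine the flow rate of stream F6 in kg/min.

Let F6 be the unknown flow. Total out = 2878 + F6.
water balance: 2292.9 + 0.907·F6 = 0.834·(2878 + F6)
(0.907 − 0.834)·F6 = 0.834×2878 − 2292.9 = 107.31
F6 = 107.31 / 0.073 = 1469.9 kg/min

1470 kg/min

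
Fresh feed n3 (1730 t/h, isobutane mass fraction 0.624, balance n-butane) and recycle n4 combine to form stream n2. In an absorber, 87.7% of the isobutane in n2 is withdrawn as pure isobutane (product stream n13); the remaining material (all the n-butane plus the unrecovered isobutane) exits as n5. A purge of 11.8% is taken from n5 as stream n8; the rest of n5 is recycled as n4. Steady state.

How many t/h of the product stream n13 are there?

1062 t/h

isobutane in n2: m_A = 1730×0.624 + (1−0.118)·(1−0.877)·m_A, so m_A = 1079.5/0.8915 = 1210.9 t/h.
Product n13 = 0.877×1210.9 = 1061.9 t/h.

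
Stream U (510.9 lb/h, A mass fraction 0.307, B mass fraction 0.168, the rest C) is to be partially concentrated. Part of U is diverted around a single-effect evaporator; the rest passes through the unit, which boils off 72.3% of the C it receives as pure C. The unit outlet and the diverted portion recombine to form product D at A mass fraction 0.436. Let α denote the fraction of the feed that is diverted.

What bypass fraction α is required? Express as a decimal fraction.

0.221

All 510.9×0.307 = 156.85 lb/h of A reaches D, so D = 156.85/0.436 = 359.74 lb/h and vapour = 151.16 lb/h.
The evaporator receives (1−α)·510.9 of feed at 0.525 C and removes 0.723 of that C:
0.723×0.525×(1−α)×510.9 = 151.16
(1−α) = 151.16/193.92 = 0.7795;  α = 0.2205.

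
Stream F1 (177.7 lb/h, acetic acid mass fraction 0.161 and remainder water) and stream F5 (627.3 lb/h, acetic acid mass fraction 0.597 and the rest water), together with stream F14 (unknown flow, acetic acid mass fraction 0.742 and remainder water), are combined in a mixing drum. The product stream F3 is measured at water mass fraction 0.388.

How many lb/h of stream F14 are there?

688.9 lb/h

Let F14 be the unknown flow. Total out = 805 + F14.
water balance: 401.89 + 0.258·F14 = 0.388·(805 + F14)
(0.258 − 0.388)·F14 = 0.388×805 − 401.89 = -89.552
F14 = -89.552 / -0.130 = 688.86 lb/h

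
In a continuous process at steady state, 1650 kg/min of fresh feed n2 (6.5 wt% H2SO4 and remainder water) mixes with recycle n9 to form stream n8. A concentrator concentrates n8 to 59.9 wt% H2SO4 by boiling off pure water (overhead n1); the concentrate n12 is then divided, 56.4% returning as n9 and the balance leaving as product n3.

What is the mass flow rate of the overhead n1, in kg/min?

Overall H2SO4 balance (none leaves overhead): H2SO4 in fresh feed = H2SO4 in product, i.e. 1650×0.065 = (1−0.564)·n12·0.599.
n12 = 107.25/(0.599×0.436) = 410.66 kg/min.
Recycle n9 = 0.564×410.66 = 231.61 kg/min.
Combined feed n8 = 1650 + 231.61 = 1881.6 kg/min.
Overhead n1 = n8 − n12 = 1881.6 − 410.66 = 1471 kg/min.

1471 kg/min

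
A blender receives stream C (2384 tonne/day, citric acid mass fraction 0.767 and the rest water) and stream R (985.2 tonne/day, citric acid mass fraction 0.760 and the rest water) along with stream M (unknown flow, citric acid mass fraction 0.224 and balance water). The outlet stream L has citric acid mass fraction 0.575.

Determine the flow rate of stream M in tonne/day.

1823 tonne/day

Let M be the unknown flow. Total out = 3369.2 + M.
citric acid balance: 2577.3 + 0.224·M = 0.575·(3369.2 + M)
(0.224 − 0.575)·M = 0.575×3369.2 − 2577.3 = -639.99
M = -639.99 / -0.351 = 1823.3 tonne/day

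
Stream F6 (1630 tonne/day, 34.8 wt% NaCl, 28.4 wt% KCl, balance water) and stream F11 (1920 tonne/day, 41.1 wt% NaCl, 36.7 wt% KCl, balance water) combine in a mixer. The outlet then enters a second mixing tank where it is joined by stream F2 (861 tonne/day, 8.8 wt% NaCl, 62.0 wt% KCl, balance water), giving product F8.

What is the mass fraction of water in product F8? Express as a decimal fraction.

0.290

Overall, product flow = 4411 tonne/day.
water in = 1630×0.368 + 1920×0.222 + 861×0.292 = 1277.5 tonne/day.
water fraction in F8 = 0.290.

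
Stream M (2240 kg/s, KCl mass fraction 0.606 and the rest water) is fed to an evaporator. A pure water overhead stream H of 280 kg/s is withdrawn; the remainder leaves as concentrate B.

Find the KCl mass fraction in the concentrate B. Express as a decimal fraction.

KCl is not removed: 2240×0.606 = 1357.4 kg/s of KCl enters B.
Concentrate = 2240 − 280 = 1960 kg/s.
Mass fraction = 1357.4/1960 = 0.693.

0.693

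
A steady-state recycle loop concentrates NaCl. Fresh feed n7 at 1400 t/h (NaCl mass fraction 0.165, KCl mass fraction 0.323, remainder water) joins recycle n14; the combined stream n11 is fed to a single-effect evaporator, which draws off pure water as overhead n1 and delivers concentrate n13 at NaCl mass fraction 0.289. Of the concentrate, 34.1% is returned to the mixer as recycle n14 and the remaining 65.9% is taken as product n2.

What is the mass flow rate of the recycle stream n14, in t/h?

Overall NaCl balance (none leaves overhead): NaCl in fresh feed = NaCl in product, i.e. 1400×0.165 = (1−0.341)·n13·0.289.
n13 = 231/(0.289×0.659) = 1212.9 t/h.
Recycle n14 = 0.341×1212.9 = 413.6 t/h.

413.6 t/h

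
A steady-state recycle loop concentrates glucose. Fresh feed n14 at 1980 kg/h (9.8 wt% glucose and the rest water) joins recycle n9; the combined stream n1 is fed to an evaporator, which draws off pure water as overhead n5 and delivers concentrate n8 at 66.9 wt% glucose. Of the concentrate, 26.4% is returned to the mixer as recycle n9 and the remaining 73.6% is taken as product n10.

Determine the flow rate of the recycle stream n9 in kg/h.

Overall glucose balance (none leaves overhead): glucose in fresh feed = glucose in product, i.e. 1980×0.098 = (1−0.264)·n8·0.669.
n8 = 194.04/(0.669×0.736) = 394.08 kg/h.
Recycle n9 = 0.264×394.08 = 104.04 kg/h.

104 kg/h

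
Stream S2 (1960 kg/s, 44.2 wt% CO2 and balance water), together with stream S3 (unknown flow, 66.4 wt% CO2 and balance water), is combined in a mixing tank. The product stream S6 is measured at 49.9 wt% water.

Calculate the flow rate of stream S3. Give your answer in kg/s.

Let S3 be the unknown flow. Total out = 1960 + S3.
water balance: 1093.7 + 0.336·S3 = 0.499·(1960 + S3)
(0.336 − 0.499)·S3 = 0.499×1960 − 1093.7 = -115.64
S3 = -115.64 / -0.163 = 709.45 kg/s

709.4 kg/s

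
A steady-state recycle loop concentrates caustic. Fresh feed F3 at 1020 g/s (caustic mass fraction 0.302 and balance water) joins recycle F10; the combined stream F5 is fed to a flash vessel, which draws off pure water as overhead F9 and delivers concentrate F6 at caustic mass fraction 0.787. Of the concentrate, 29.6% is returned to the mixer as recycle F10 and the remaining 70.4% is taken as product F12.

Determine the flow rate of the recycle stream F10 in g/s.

Overall caustic balance (none leaves overhead): caustic in fresh feed = caustic in product, i.e. 1020×0.302 = (1−0.296)·F6·0.787.
F6 = 308.04/(0.787×0.704) = 555.98 g/s.
Recycle F10 = 0.296×555.98 = 164.57 g/s.

164.6 g/s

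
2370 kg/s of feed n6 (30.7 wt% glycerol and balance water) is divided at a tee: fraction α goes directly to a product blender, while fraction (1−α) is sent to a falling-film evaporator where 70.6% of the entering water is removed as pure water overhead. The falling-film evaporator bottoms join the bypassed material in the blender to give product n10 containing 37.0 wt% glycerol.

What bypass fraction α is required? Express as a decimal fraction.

All 2370×0.307 = 727.59 kg/s of glycerol reaches n10, so n10 = 727.59/0.370 = 1966.5 kg/s and vapour = 403.54 kg/s.
The evaporator receives (1−α)·2370 of feed at 0.693 water and removes 0.706 of that water:
0.706×0.693×(1−α)×2370 = 403.54
(1−α) = 403.54/1159.5 = 0.3480;  α = 0.6520.

0.652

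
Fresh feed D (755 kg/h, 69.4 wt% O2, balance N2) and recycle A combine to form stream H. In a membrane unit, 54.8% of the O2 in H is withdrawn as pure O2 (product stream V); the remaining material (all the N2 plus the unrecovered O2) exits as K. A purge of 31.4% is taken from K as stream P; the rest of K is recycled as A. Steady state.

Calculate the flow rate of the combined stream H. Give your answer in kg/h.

N2 enters only via D and leaves only via the purge: 755×0.306 = 0.314×(N2 in K), and the membrane unit passes all N2, so N2 in H = N2 in K = 735.76 kg/h.
O2 in H: m_A = 755×0.694 + (1−0.314)·(1−0.548)·m_A, so m_A = 523.97/0.6899 = 759.46 kg/h.
H = 759.46 + 735.76 = 1495.2 kg/h.

1495 kg/h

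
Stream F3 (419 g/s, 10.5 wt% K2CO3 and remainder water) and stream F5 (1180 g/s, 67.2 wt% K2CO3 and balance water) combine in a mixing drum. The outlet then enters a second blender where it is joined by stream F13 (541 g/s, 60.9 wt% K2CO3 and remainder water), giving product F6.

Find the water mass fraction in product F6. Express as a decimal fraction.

Overall, product flow = 2140 g/s.
water in = 419×0.895 + 1180×0.328 + 541×0.391 = 973.58 g/s.
water fraction in F6 = 0.455.

0.455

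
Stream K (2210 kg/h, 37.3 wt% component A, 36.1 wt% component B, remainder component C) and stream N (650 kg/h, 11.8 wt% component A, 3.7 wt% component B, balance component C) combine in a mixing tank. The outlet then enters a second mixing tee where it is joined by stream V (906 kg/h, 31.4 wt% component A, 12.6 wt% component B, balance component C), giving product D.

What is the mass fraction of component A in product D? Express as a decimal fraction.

0.3148

Overall, product flow = 3766 kg/h.
component A in = 2210×0.373 + 650×0.118 + 906×0.314 = 1185.5 kg/h.
component A fraction in D = 0.3148.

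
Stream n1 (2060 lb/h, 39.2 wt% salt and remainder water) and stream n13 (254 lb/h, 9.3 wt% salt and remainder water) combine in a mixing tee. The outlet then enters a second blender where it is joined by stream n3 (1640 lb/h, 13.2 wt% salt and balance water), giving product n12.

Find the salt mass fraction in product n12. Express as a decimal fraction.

0.265

Overall, product flow = 3954 lb/h.
salt in = 2060×0.392 + 254×0.093 + 1640×0.132 = 1047.6 lb/h.
salt fraction in n12 = 0.265.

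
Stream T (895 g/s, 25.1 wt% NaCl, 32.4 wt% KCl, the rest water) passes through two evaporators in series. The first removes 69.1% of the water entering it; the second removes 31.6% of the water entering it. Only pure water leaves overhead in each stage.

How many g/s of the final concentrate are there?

water in feed = 895×0.425 = 380.38 g/s.
After stage 1: water left = (1−0.691)×380.38 = 117.54; stream total = 632.16 g/s.
After stage 2: water left = (1−0.316)×117.54 = 80.395; final concentrate = 595.02 g/s.

595 g/s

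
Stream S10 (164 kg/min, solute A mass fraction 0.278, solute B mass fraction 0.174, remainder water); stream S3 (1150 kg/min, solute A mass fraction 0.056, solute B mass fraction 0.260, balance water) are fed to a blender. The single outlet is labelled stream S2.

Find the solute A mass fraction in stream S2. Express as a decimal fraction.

Total flow out = 164 + 1150 = 1314 kg/min.
solute A in = 164×0.278 + 1150×0.056 = 109.99 kg/min.
solute A mass fraction in S2 = 109.99/1314 = 0.084.

0.084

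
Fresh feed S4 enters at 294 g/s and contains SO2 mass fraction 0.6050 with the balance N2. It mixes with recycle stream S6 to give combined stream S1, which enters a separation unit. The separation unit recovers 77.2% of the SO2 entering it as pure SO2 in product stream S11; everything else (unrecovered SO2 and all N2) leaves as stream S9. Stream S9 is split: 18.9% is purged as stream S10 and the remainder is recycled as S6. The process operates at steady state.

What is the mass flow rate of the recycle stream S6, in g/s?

N2 enters only via S4 and leaves only via the purge: 294×0.395 = 0.189×(N2 in S9), and the separation unit passes all N2, so N2 in S1 = N2 in S9 = 614.44 g/s.
SO2 in S1: m_A = 294×0.605 + (1−0.189)·(1−0.772)·m_A, so m_A = 177.87/0.8151 = 218.22 g/s.
S9 = (1−0.772)×218.22 + 614.44 = 664.2 g/s.
Recycle S6 = (1−0.189)×664.2 = 538.67 g/s.

538.7 g/s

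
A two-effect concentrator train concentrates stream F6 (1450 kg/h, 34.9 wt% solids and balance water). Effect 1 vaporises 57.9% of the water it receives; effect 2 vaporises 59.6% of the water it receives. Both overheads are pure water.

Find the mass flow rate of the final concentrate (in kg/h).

666.6 kg/h

water in feed = 1450×0.651 = 943.95 kg/h.
After stage 1: water left = (1−0.579)×943.95 = 397.4; stream total = 903.45 kg/h.
After stage 2: water left = (1−0.596)×397.4 = 160.55; final concentrate = 666.6 kg/h.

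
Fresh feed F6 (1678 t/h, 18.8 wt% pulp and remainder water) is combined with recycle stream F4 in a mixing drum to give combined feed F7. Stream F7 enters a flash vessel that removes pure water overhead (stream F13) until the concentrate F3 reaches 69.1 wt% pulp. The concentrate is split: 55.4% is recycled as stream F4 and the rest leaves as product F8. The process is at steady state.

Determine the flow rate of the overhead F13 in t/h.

Overall pulp balance (none leaves overhead): pulp in fresh feed = pulp in product, i.e. 1678×0.188 = (1−0.554)·F3·0.691.
F3 = 315.46/(0.691×0.446) = 1023.6 t/h.
Recycle F4 = 0.554×1023.6 = 567.08 t/h.
Combined feed F7 = 1678 + 567.08 = 2245.1 t/h.
Overhead F13 = F7 − F3 = 2245.1 − 1023.6 = 1221.5 t/h.

1221 t/h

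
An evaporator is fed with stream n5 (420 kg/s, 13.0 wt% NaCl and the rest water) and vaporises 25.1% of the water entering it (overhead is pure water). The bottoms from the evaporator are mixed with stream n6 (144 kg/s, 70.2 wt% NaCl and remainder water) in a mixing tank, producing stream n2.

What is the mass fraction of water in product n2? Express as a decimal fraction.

0.670

Vapour removed = 0.251×0.870×420 = 91.715 kg/s; concentrate = 328.28 kg/s.
water reaching the mixer = 273.68 (from concentrate) + 144×0.298 = 316.6 kg/s.
Product flow = 328.28 + 144 = 472.28 kg/s; water fraction = 0.670.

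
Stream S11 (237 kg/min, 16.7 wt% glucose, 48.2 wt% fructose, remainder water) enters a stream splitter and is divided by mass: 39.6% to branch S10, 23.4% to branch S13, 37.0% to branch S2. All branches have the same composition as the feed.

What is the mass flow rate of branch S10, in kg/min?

93.85 kg/min

Branch S10 flow = 0.396×237 = 93.852 kg/min.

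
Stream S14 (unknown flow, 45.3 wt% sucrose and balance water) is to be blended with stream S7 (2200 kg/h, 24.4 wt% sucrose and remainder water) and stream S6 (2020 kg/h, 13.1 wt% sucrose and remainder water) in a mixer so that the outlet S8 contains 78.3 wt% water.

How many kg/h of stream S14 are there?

484.4 kg/h

Let S14 be the unknown flow. Total out = 4220 + S14.
water balance: 3418.6 + 0.547·S14 = 0.783·(4220 + S14)
(0.547 − 0.783)·S14 = 0.783×4220 − 3418.6 = -114.32
S14 = -114.32 / -0.236 = 484.41 kg/h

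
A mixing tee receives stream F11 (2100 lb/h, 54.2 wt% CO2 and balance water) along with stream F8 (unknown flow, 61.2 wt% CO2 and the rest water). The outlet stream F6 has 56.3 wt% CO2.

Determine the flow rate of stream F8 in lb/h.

900 lb/h

Let F8 be the unknown flow. Total out = 2100 + F8.
CO2 balance: 1138.2 + 0.612·F8 = 0.563·(2100 + F8)
(0.612 − 0.563)·F8 = 0.563×2100 − 1138.2 = 44.1
F8 = 44.1 / 0.049 = 900 lb/h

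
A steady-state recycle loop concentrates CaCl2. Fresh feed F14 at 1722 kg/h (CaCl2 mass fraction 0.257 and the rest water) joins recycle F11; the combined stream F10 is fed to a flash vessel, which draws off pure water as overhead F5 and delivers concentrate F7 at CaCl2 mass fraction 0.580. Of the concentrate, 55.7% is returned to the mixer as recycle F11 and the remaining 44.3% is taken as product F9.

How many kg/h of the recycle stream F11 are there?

Overall CaCl2 balance (none leaves overhead): CaCl2 in fresh feed = CaCl2 in product, i.e. 1722×0.257 = (1−0.557)·F7·0.580.
F7 = 442.55/(0.580×0.443) = 1722.4 kg/h.
Recycle F11 = 0.557×1722.4 = 959.38 kg/h.

959.4 kg/h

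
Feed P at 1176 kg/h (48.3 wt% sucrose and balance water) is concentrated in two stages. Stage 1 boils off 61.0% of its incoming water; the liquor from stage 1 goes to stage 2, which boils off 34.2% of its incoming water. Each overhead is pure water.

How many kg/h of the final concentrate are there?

water in feed = 1176×0.517 = 607.99 kg/h.
After stage 1: water left = (1−0.610)×607.99 = 237.12; stream total = 805.12 kg/h.
After stage 2: water left = (1−0.342)×237.12 = 156.02; final concentrate = 724.03 kg/h.

724 kg/h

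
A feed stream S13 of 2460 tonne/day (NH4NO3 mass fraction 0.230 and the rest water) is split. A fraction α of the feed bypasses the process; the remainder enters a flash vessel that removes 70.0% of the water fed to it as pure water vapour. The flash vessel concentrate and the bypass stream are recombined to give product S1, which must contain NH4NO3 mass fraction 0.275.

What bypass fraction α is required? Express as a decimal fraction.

0.696

All 2460×0.230 = 565.8 tonne/day of NH4NO3 reaches S1, so S1 = 565.8/0.275 = 2057.5 tonne/day and vapour = 402.55 tonne/day.
The evaporator receives (1−α)·2460 of feed at 0.770 water and removes 0.700 of that water:
0.700×0.770×(1−α)×2460 = 402.55
(1−α) = 402.55/1325.9 = 0.3036;  α = 0.6964.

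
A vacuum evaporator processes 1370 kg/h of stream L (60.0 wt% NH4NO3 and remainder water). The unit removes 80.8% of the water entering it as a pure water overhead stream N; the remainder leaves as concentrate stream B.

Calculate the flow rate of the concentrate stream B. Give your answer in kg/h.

927.2 kg/h

water entering = 1370×0.400 = 548 kg/h; overhead removed = 0.808×548 = 442.78 kg/h.
Concentrate = 1370 − 442.78 = 927.22 kg/h.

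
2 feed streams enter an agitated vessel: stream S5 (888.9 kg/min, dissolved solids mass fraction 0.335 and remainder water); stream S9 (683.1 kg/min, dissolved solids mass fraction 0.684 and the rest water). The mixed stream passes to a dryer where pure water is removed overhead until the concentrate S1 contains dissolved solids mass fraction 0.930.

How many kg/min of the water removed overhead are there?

dissolved solids entering = 888.9×0.335 + 683.1×0.684 = 765.02 kg/min.
All dissolved solids reports to S1, so S1 = 765.02/0.930 = 822.6 kg/min.
Total feed = 1572 kg/min; overhead = 1572 − 822.6 = 749.4 kg/min.

749.4 kg/min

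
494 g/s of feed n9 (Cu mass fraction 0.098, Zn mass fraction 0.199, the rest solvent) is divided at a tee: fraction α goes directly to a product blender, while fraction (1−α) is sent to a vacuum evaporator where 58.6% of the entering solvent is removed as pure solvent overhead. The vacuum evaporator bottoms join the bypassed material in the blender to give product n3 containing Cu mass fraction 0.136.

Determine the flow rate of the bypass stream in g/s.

All 494×0.098 = 48.412 g/s of Cu reaches n3, so n3 = 48.412/0.136 = 355.97 g/s and vapour = 138.03 g/s.
The evaporator receives (1−α)·494 of feed at 0.703 solvent and removes 0.586 of that solvent:
0.586×0.703×(1−α)×494 = 138.03
(1−α) = 138.03/203.51 = 0.6783;  α = 0.3217.
Bypass flow = 0.3217×494 = 158.94 g/s.

158.9 g/s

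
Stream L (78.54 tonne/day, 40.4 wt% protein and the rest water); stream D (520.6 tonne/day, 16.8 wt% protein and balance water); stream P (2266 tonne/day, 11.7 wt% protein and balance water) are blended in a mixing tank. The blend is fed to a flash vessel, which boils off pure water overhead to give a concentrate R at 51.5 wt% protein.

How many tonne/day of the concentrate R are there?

protein entering = 78.54×0.404 + 520.6×0.168 + 2266×0.117 = 384.31 tonne/day.
All protein reports to R, so R = 384.31/0.515 = 746.24 tonne/day.

746.2 tonne/day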